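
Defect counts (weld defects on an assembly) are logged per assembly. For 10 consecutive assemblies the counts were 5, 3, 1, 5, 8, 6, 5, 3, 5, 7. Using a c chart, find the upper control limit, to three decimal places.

c̄ = (5 + 3 + 1 + 5 + 8 + 6 + 5 + 3 + 5 + 7) / 10 = 48 / 10 = 4.8000
UCL = c̄ + 3√c̄ = 4.8000 + 3 × √4.8000 = 4.8000 + 3 × 2.1909 = 11.3727

11.373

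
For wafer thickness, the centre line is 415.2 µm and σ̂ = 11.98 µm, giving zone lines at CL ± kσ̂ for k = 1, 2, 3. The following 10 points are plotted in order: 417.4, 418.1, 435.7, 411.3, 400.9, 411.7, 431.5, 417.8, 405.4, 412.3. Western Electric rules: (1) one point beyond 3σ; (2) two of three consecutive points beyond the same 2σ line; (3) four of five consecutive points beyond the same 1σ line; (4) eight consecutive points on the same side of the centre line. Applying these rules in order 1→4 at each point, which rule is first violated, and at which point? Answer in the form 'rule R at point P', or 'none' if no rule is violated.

Zone of each point (C = within 1σ̂, B = 1σ̂–2σ̂, A = 2σ̂–3σ̂, * = beyond 3σ̂; sign = side of CL): 1:+C, 2:+C, 3:+B, 4:-C, 5:-B, 6:-C, 7:+B, 8:+C, 9:-C, 10:-C
No rule fires across all 10 points.

none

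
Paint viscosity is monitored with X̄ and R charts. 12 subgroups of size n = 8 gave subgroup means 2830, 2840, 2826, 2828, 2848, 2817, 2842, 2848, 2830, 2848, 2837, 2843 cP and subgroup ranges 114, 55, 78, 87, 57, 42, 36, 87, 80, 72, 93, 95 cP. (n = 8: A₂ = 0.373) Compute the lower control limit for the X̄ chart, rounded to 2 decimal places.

2808.57

X̄̄ = (2830 + 2840 + 2826 + 2828 + 2848 + 2817 + 2842 + 2848 + 2830 + 2848 + 2837 + 2843) / 12 = 34037.0000 / 12 = 2836.4167
R̄ = (114 + 55 + 78 + 87 + 57 + 42 + 36 + 87 + 80 + 72 + 93 + 95) / 12 = 896.0000 / 12 = 74.6667
LCL = X̄̄ − A₂·R̄ = 2836.4167 − 0.373 × 74.6667 = 2808.5660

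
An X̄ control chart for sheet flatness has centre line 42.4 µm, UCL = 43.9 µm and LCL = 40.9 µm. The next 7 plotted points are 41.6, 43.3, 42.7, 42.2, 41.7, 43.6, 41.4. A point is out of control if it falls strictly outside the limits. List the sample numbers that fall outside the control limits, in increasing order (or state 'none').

All 7 points lie within [40.9, 43.9].

none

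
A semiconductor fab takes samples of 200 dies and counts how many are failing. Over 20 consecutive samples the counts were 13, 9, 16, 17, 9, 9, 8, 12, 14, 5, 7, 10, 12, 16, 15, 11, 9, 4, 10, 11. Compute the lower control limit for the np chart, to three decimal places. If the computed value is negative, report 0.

p̄ = Σdᵢ / (k·n) = 217 / (20 × 200) = 0.05425
LCL = np̄ − 3·√(np̄(1−p̄)) = 10.8500 − 3 × 3.2033 = 1.2400

1.240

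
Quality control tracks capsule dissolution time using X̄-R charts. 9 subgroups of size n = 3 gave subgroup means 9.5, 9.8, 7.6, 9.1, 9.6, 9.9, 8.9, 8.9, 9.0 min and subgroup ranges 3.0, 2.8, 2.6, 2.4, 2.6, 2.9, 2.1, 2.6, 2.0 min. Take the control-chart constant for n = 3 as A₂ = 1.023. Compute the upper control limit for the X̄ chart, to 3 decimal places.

11.759

X̄̄ = (9.5 + 9.8 + 7.6 + 9.1 + 9.6 + 9.9 + 8.9 + 8.9 + 9.0) / 9 = 82.3000 / 9 = 9.1444
R̄ = (3.0 + 2.8 + 2.6 + 2.4 + 2.6 + 2.9 + 2.1 + 2.6 + 2.0) / 9 = 23.0000 / 9 = 2.5556
UCL = X̄̄ + A₂·R̄ = 9.1444 + 1.023 × 2.5556 = 11.7588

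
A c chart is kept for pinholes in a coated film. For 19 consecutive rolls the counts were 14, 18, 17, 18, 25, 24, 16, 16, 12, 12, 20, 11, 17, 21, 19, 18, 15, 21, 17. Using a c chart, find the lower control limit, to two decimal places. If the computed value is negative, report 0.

c̄ = (14 + 18 + 17 + 18 + 25 + 24 + 16 + 16 + 12 + 12 + 20 + 11 + 17 + 21 + 19 + 18 + 15 + 21 + 17) / 19 = 331 / 19 = 17.4211
LCL = c̄ − 3√c̄ = 17.4211 − 3 × 4.1739 = 4.8995

4.90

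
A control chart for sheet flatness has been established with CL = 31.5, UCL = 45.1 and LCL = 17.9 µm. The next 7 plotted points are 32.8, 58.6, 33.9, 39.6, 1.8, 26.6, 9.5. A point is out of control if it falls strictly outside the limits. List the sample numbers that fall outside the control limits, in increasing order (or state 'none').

2, 5, 7

Compare each point to [17.9, 45.1]: sample 2 = 58.6 > UCL; sample 5 = 1.8 < LCL; sample 7 = 9.5 < LCL.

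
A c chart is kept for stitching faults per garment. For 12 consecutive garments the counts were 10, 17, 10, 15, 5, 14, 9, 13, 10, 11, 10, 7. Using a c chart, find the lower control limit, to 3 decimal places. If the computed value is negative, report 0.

c̄ = (10 + 17 + 10 + 15 + 5 + 14 + 9 + 13 + 10 + 11 + 10 + 7) / 12 = 131 / 12 = 10.9167
LCL = c̄ − 3√c̄ = 10.9167 − 3 × 3.3040 = 1.0046

1.005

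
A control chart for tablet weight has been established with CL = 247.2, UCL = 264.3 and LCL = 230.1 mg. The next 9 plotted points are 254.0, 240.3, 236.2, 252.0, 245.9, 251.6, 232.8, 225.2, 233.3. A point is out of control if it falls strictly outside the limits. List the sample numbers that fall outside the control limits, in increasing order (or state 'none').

8

Compare each point to [230.1, 264.3]: sample 8 = 225.2 < LCL.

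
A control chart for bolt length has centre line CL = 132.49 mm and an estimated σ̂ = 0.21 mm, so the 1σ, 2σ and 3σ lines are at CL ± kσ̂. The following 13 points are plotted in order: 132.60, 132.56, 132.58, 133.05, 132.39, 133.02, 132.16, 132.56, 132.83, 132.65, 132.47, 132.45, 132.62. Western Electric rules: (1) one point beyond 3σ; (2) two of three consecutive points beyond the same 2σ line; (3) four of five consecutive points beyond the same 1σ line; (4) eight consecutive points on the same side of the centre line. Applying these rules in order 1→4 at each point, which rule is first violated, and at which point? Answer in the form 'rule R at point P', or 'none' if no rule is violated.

rule 2 at point 6

Zone of each point (C = within 1σ̂, B = 1σ̂–2σ̂, A = 2σ̂–3σ̂, * = beyond 3σ̂; sign = side of CL): 1:+C, 2:+C, 3:+C, 4:+A, 5:-C, 6:+A, 7:-B, 8:+C, 9:+B, 10:+C, 11:-C, 12:-C, 13:+C
Rule 2 (two of three consecutive points beyond the same 2σ limit) is satisfied at point 6.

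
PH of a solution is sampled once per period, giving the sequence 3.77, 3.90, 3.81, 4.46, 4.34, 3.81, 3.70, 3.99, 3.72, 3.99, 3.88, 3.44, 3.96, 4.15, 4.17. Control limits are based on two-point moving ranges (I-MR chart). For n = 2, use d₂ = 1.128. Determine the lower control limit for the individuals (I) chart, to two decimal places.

3.23

X̄ = (3.77 + 3.90 + 3.81 + 4.46 + 4.34 + 3.81 + 3.70 + 3.99 + 3.72 + 3.99 + 3.88 + 3.44 + 3.96 + 4.15 + 4.17) / 15 = 3.9393
Moving ranges: 0.13, 0.09, 0.65, 0.12, 0.53, 0.11, 0.29, 0.27, 0.27, 0.11, 0.44, 0.52, 0.19, 0.02; M̄R̄ = 3.7400 / 14 = 0.2671
LCL = X̄ − 3·M̄R̄/d₂ = 3.9393 − 3 × 0.2671 / 1.128 = 3.2288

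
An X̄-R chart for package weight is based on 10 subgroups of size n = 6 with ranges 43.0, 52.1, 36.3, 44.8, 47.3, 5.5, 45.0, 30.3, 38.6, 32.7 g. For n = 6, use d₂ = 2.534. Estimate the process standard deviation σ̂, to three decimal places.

14.822

R̄ = (43.0 + 52.1 + 36.3 + 44.8 + 47.3 + 5.5 + 45.0 + 30.3 + 38.6 + 32.7) / 10 = 37.5600
σ̂ = R̄ / d₂ = 37.5600 / 2.534 = 14.8224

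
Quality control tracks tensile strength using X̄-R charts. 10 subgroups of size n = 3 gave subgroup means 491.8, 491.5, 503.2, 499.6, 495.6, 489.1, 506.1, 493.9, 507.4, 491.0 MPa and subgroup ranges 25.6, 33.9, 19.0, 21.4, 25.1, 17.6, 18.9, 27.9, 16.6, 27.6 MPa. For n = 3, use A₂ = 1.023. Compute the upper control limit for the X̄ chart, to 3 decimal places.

X̄̄ = (491.8 + 491.5 + 503.2 + 499.6 + 495.6 + 489.1 + 506.1 + 493.9 + 507.4 + 491.0) / 10 = 4969.2000 / 10 = 496.9200
R̄ = (25.6 + 33.9 + 19.0 + 21.4 + 25.1 + 17.6 + 18.9 + 27.9 + 16.6 + 27.6) / 10 = 233.6000 / 10 = 23.3600
UCL = X̄̄ + A₂·R̄ = 496.9200 + 1.023 × 23.3600 = 520.8173

520.817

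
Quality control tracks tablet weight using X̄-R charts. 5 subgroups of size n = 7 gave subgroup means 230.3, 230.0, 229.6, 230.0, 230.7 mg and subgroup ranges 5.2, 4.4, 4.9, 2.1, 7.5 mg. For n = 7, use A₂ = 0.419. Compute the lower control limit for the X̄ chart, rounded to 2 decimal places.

X̄̄ = (230.3 + 230.0 + 229.6 + 230.0 + 230.7) / 5 = 1150.6000 / 5 = 230.1200
R̄ = (5.2 + 4.4 + 4.9 + 2.1 + 7.5) / 5 = 24.1000 / 5 = 4.8200
LCL = X̄̄ − A₂·R̄ = 230.1200 − 0.419 × 4.8200 = 228.1004

228.10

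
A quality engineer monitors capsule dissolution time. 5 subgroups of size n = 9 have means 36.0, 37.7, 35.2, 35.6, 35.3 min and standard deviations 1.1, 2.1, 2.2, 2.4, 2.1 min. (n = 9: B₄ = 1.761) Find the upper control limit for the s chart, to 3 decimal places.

3.487

s̄ = (1.1 + 2.1 + 2.2 + 2.4 + 2.1) / 5 = 1.9800
UCL_s = B₄·s̄ = 1.761 × 1.9800 = 3.4868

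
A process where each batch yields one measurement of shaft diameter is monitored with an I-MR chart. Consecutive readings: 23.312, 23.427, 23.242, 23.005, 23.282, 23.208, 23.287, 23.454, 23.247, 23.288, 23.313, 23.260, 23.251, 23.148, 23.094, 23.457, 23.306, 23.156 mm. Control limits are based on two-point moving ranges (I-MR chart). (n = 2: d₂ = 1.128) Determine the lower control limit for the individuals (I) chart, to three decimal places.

22.905

X̄ = (23.312 + 23.427 + 23.242 + 23.005 + 23.282 + 23.208 + 23.287 + 23.454 + 23.247 + 23.288 + 23.313 + 23.260 + 23.251 + 23.148 + 23.094 + 23.457 + 23.306 + 23.156) / 18 = 23.2632
Moving ranges: 0.115, 0.185, 0.237, 0.277, 0.074, 0.079, 0.167, 0.207, 0.041, 0.025, 0.053, 0.009, 0.103, 0.054, 0.363, 0.151, 0.150; M̄R̄ = 2.2900 / 17 = 0.1347
LCL = X̄ − 3·M̄R̄/d₂ = 23.2632 − 3 × 0.1347 / 1.128 = 22.9049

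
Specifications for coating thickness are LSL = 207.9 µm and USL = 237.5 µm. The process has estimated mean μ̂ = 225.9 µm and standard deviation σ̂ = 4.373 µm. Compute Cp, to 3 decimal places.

1.128

Cp = (USL − LSL) / (6σ̂) = (237.5 − 207.9) / (6 × 4.373) = 29.6000 / 26.2380 = 1.1281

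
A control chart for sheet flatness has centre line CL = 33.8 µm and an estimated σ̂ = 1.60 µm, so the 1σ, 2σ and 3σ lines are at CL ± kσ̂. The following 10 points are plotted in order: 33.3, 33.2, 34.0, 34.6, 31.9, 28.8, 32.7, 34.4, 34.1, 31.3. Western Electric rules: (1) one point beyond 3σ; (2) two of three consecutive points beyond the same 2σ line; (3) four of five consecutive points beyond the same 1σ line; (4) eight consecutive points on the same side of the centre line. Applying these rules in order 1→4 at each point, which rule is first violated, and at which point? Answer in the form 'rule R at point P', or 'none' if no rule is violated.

Zone of each point (C = within 1σ̂, B = 1σ̂–2σ̂, A = 2σ̂–3σ̂, * = beyond 3σ̂; sign = side of CL): 1:-C, 2:-C, 3:+C, 4:+C, 5:-B, 6:-*, 7:-C, 8:+C, 9:+C, 10:-B
Rule 1 (one point beyond the 3σ limits) is satisfied at point 6.

rule 1 at point 6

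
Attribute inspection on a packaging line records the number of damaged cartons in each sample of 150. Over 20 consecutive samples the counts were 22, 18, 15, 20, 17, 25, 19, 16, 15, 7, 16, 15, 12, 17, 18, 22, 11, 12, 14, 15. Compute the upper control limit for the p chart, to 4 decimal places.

0.1849

p̄ = Σdᵢ / (k·n) = 326 / (20 × 150) = 0.10867
UCL = p̄ + 3·√(p̄(1−p̄)/n) = 0.10867 + 3 × √(0.10867×0.89133/150) = 0.10867 + 3 × 0.02541 = 0.18490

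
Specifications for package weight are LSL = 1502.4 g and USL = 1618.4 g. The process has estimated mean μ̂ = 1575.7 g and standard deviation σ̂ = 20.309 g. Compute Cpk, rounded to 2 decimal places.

0.70

Cpu = (USL − μ̂) / (3σ̂) = (1618.4 − 1575.7) / (3 × 20.309) = 0.7008; Cpl = (μ̂ − LSL) / (3σ̂) = (1575.7 − 1502.4) / (3 × 20.309) = 1.2031; Cpk = min(Cpu, Cpl) = 0.7008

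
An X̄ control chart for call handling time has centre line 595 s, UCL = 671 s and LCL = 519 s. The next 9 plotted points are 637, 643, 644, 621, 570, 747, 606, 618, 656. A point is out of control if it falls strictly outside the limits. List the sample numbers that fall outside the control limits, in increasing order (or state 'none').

Compare each point to [519, 671]: sample 6 = 747 > UCL.

6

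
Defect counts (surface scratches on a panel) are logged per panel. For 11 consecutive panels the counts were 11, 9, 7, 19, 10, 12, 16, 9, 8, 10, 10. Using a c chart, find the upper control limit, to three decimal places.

c̄ = (11 + 9 + 7 + 19 + 10 + 12 + 16 + 9 + 8 + 10 + 10) / 11 = 121 / 11 = 11.0000
UCL = c̄ + 3√c̄ = 11.0000 + 3 × √11.0000 = 11.0000 + 3 × 3.3166 = 20.9499

20.950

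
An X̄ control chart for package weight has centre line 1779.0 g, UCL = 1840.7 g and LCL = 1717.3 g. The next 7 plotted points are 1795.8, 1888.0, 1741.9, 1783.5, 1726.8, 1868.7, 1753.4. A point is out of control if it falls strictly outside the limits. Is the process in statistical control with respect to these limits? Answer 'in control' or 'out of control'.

Compare each point to [1717.3, 1840.7]: sample 2 = 1888.0 > UCL; sample 6 = 1868.7 > UCL.

out of control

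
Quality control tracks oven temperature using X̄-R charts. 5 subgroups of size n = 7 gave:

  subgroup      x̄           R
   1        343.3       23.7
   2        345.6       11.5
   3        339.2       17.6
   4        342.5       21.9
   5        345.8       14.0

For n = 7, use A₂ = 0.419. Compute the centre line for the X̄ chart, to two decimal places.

343.28

X̄̄ = (343.3 + 345.6 + 339.2 + 342.5 + 345.8) / 5 = 1716.4000 / 5 = 343.2800
CL = X̄̄ = 343.2800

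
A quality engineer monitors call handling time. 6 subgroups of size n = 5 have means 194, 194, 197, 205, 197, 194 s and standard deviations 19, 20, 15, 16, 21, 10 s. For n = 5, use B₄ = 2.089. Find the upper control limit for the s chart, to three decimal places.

s̄ = (19 + 20 + 15 + 16 + 21 + 10) / 6 = 16.8333
UCL_s = B₄·s̄ = 2.089 × 16.8333 = 35.1648

35.165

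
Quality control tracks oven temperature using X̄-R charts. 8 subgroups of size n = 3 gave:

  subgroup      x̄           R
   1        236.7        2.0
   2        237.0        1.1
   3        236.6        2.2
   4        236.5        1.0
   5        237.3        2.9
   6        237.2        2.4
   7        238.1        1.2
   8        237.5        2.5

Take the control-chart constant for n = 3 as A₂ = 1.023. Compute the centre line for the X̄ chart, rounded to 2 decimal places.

237.11

X̄̄ = (236.7 + 237.0 + 236.6 + 236.5 + 237.3 + 237.2 + 238.1 + 237.5) / 8 = 1896.9000 / 8 = 237.1125
CL = X̄̄ = 237.1125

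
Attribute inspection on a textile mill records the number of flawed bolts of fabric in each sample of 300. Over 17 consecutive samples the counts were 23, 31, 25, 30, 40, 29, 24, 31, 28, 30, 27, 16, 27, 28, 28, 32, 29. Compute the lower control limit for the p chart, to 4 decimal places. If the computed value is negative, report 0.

0.0432

p̄ = Σdᵢ / (k·n) = 478 / (17 × 300) = 0.09373
LCL = p̄ − 3·√(p̄(1−p̄)/n) = 0.09373 − 3 × 0.01683 = 0.04325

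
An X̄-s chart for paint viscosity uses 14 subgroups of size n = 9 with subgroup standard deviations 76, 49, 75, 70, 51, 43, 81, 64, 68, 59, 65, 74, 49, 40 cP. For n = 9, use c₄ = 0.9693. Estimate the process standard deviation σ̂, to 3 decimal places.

63.669

s̄ = (76 + 49 + 75 + 70 + 51 + 43 + 81 + 64 + 68 + 59 + 65 + 74 + 49 + 40) / 14 = 61.7143
σ̂ = s̄ / c₄ = 61.7143 / 0.9693 = 63.6689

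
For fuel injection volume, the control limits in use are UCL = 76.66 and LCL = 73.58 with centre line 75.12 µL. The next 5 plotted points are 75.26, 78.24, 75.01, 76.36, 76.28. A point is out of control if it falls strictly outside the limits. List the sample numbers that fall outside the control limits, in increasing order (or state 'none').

2

Compare each point to [73.58, 76.66]: sample 2 = 78.24 > UCL.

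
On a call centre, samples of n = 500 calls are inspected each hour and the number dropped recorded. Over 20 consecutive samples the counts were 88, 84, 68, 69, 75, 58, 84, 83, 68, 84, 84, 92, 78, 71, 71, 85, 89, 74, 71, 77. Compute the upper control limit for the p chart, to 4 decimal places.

p̄ = Σdᵢ / (k·n) = 1553 / (20 × 500) = 0.15530
UCL = p̄ + 3·√(p̄(1−p̄)/n) = 0.15530 + 3 × √(0.15530×0.84470/500) = 0.15530 + 3 × 0.01620 = 0.20389

0.2039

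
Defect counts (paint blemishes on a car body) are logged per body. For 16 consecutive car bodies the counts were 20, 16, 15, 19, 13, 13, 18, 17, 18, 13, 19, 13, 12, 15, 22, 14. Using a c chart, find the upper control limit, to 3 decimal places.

28.086

c̄ = (20 + 16 + 15 + 19 + 13 + 13 + 18 + 17 + 18 + 13 + 19 + 13 + 12 + 15 + 22 + 14) / 16 = 257 / 16 = 16.0625
UCL = c̄ + 3√c̄ = 16.0625 + 3 × √16.0625 = 16.0625 + 3 × 4.0078 = 28.0859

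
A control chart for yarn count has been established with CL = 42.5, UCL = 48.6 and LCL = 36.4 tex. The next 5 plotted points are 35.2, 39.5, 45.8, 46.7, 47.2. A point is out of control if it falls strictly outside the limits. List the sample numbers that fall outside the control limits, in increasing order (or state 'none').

Compare each point to [36.4, 48.6]: sample 1 = 35.2 < LCL.

1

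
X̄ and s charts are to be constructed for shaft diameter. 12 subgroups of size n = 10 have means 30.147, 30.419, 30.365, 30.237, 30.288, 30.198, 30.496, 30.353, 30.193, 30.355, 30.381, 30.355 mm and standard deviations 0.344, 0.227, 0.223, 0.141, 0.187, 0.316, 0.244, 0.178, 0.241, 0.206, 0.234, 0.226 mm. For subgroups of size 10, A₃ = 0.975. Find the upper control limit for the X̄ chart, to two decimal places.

X̄̄ = (30.147 + 30.419 + 30.365 + 30.237 + 30.288 + 30.198 + 30.496 + 30.353 + 30.193 + 30.355 + 30.381 + 30.355) / 12 = 30.3156
s̄ = (0.344 + 0.227 + 0.223 + 0.141 + 0.187 + 0.316 + 0.244 + 0.178 + 0.241 + 0.206 + 0.234 + 0.226) / 12 = 0.2306
UCL = X̄̄ + A₃·s̄ = 30.3156 + 0.975 × 0.2306 = 30.5404

30.54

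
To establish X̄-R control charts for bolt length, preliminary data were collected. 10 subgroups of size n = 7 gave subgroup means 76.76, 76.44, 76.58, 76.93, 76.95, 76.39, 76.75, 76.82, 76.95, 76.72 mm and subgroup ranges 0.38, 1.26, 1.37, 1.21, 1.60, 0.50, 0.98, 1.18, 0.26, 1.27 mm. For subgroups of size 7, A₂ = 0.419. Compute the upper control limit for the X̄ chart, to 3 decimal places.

X̄̄ = (76.76 + 76.44 + 76.58 + 76.93 + 76.95 + 76.39 + 76.75 + 76.82 + 76.95 + 76.72) / 10 = 767.2900 / 10 = 76.7290
R̄ = (0.38 + 1.26 + 1.37 + 1.21 + 1.60 + 0.50 + 0.98 + 1.18 + 0.26 + 1.27) / 10 = 10.0100 / 10 = 1.0010
UCL = X̄̄ + A₂·R̄ = 76.7290 + 0.419 × 1.0010 = 77.1484

77.148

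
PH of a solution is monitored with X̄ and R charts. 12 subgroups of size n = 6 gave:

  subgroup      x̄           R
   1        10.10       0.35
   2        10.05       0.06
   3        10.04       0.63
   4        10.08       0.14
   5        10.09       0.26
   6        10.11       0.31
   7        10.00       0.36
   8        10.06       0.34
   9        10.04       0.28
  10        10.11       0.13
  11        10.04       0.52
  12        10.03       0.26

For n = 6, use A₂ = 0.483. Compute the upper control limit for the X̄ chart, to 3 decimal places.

10.209

X̄̄ = (10.10 + 10.05 + 10.04 + 10.08 + 10.09 + 10.11 + 10.00 + 10.06 + 10.04 + 10.11 + 10.04 + 10.03) / 12 = 120.7500 / 12 = 10.0625
R̄ = (0.35 + 0.06 + 0.63 + 0.14 + 0.26 + 0.31 + 0.36 + 0.34 + 0.28 + 0.13 + 0.52 + 0.26) / 12 = 3.6400 / 12 = 0.3033
UCL = X̄̄ + A₂·R̄ = 10.0625 + 0.483 × 0.3033 = 10.2090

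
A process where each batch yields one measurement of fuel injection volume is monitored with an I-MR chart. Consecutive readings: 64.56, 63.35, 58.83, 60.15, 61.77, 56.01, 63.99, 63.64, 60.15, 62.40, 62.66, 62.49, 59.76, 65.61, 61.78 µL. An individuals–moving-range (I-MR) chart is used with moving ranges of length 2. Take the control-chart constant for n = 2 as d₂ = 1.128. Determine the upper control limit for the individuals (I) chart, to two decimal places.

69.66

X̄ = (64.56 + 63.35 + 58.83 + 60.15 + 61.77 + 56.01 + 63.99 + 63.64 + 60.15 + 62.40 + 62.66 + 62.49 + 59.76 + 65.61 + 61.78) / 15 = 61.8100
Moving ranges: 1.21, 4.52, 1.32, 1.62, 5.76, 7.98, 0.35, 3.49, 2.25, 0.26, 0.17, 2.73, 5.85, 3.83; M̄R̄ = 41.3400 / 14 = 2.9529
UCL = X̄ + 3·M̄R̄/d₂ = 61.8100 + 3 × 2.9529 / 1.128 = 69.6633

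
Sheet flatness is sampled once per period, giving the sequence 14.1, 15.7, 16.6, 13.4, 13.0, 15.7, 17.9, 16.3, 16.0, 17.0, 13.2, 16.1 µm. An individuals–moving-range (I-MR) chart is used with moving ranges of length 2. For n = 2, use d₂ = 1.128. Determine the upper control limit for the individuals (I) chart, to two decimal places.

20.40

X̄ = (14.1 + 15.7 + 16.6 + 13.4 + 13.0 + 15.7 + 17.9 + 16.3 + 16.0 + 17.0 + 13.2 + 16.1) / 12 = 15.4167
Moving ranges: 1.6, 0.9, 3.2, 0.4, 2.7, 2.2, 1.6, 0.3, 1.0, 3.8, 2.9; M̄R̄ = 20.6000 / 11 = 1.8727
UCL = X̄ + 3·M̄R̄/d₂ = 15.4167 + 3 × 1.8727 / 1.128 = 20.3973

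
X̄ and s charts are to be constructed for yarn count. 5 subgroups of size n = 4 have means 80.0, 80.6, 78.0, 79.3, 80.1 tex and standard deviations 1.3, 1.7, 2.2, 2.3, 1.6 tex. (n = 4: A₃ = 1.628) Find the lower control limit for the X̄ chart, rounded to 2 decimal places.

76.64

X̄̄ = (80.0 + 80.6 + 78.0 + 79.3 + 80.1) / 5 = 79.6000
s̄ = (1.3 + 1.7 + 2.2 + 2.3 + 1.6) / 5 = 1.8200
LCL = X̄̄ − A₃·s̄ = 79.6000 − 1.628 × 1.8200 = 76.6370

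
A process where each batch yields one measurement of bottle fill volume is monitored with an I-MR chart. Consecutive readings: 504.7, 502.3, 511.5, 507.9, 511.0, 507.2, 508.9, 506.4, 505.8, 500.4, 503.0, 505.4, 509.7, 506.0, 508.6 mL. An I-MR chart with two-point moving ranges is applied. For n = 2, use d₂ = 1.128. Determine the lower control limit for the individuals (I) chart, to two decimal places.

X̄ = (504.7 + 502.3 + 511.5 + 507.9 + 511.0 + 507.2 + 508.9 + 506.4 + 505.8 + 500.4 + 503.0 + 505.4 + 509.7 + 506.0 + 508.6) / 15 = 506.5867
Moving ranges: 2.4, 9.2, 3.6, 3.1, 3.8, 1.7, 2.5, 0.6, 5.4, 2.6, 2.4, 4.3, 3.7, 2.6; M̄R̄ = 47.9000 / 14 = 3.4214
LCL = X̄ − 3·M̄R̄/d₂ = 506.5867 − 3 × 3.4214 / 1.128 = 497.4871

497.49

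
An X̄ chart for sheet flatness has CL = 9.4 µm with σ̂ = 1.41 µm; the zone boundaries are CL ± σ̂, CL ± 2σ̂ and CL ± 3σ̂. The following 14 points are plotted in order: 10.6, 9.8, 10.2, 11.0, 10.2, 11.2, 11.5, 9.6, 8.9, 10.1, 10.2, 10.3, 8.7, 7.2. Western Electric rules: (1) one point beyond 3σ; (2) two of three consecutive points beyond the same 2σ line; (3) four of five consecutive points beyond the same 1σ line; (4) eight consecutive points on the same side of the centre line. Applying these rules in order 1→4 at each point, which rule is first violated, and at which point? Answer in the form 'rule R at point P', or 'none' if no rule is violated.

Zone of each point (C = within 1σ̂, B = 1σ̂–2σ̂, A = 2σ̂–3σ̂, * = beyond 3σ̂; sign = side of CL): 1:+C, 2:+C, 3:+C, 4:+B, 5:+C, 6:+B, 7:+B, 8:+C, 9:-C, 10:+C, 11:+C, 12:+C, 13:-C, 14:-B
Rule 4 (eight consecutive points on the same side of the centre line) is satisfied at point 8.

rule 4 at point 8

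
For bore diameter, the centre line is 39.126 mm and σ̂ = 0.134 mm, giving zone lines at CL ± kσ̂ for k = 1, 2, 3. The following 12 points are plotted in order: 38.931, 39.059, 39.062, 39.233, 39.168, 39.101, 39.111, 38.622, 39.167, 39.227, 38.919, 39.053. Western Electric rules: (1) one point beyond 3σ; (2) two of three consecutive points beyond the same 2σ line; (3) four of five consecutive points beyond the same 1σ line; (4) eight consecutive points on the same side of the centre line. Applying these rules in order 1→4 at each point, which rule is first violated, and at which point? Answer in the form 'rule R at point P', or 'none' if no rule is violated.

rule 1 at point 8

Zone of each point (C = within 1σ̂, B = 1σ̂–2σ̂, A = 2σ̂–3σ̂, * = beyond 3σ̂; sign = side of CL): 1:-B, 2:-C, 3:-C, 4:+C, 5:+C, 6:-C, 7:-C, 8:-*, 9:+C, 10:+C, 11:-B, 12:-C
Rule 1 (one point beyond the 3σ limits) is satisfied at point 8.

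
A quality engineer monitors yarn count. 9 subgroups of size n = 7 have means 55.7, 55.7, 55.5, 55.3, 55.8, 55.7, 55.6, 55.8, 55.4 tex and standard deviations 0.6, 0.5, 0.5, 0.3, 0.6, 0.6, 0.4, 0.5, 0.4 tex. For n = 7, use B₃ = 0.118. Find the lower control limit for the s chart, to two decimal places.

s̄ = (0.6 + 0.5 + 0.5 + 0.3 + 0.6 + 0.6 + 0.4 + 0.5 + 0.4) / 9 = 0.4889
LCL_s = B₃·s̄ = 0.118 × 0.4889 = 0.0577

0.06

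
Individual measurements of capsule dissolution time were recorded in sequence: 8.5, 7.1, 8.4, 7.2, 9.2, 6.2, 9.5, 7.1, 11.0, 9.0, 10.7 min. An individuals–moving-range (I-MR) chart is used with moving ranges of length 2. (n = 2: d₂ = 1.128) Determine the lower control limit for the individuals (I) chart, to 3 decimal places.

X̄ = (8.5 + 7.1 + 8.4 + 7.2 + 9.2 + 6.2 + 9.5 + 7.1 + 11.0 + 9.0 + 10.7) / 11 = 8.5364
Moving ranges: 1.4, 1.3, 1.2, 2.0, 3.0, 3.3, 2.4, 3.9, 2.0, 1.7; M̄R̄ = 22.2000 / 10 = 2.2200
LCL = X̄ − 3·M̄R̄/d₂ = 8.5364 − 3 × 2.2200 / 1.128 = 2.6321

2.632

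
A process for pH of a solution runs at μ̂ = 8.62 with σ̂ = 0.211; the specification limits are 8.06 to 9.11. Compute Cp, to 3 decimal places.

0.829

Cp = (USL − LSL) / (6σ̂) = (9.11 − 8.06) / (6 × 0.211) = 1.0500 / 1.2660 = 0.8294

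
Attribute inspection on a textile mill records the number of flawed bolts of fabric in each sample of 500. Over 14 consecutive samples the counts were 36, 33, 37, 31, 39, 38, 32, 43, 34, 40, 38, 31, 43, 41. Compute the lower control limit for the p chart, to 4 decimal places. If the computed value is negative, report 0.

0.0387

p̄ = Σdᵢ / (k·n) = 516 / (14 × 500) = 0.07371
LCL = p̄ − 3·√(p̄(1−p̄)/n) = 0.07371 − 3 × 0.01169 = 0.03866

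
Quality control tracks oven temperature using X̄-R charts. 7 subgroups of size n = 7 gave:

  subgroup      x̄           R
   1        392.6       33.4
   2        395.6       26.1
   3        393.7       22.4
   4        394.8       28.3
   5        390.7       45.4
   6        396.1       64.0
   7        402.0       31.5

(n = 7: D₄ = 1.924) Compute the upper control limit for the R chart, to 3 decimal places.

69.017

R̄ = (33.4 + 26.1 + 22.4 + 28.3 + 45.4 + 64.0 + 31.5) / 7 = 251.1000 / 7 = 35.8714
UCL_R = D₄·R̄ = 1.924 × 35.8714 = 69.0166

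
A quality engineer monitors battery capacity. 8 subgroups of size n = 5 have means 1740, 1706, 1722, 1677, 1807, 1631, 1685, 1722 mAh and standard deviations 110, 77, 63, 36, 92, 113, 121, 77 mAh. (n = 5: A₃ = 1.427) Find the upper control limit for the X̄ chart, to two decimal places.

1834.15

X̄̄ = (1740 + 1706 + 1722 + 1677 + 1807 + 1631 + 1685 + 1722) / 8 = 1711.2500
s̄ = (110 + 77 + 63 + 36 + 92 + 113 + 121 + 77) / 8 = 86.1250
UCL = X̄̄ + A₃·s̄ = 1711.2500 + 1.427 × 86.1250 = 1834.1504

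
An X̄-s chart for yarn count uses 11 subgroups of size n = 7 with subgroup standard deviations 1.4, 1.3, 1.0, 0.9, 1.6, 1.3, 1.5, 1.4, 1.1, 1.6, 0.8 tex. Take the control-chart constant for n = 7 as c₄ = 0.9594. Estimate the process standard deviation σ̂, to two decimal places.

s̄ = (1.4 + 1.3 + 1.0 + 0.9 + 1.6 + 1.3 + 1.5 + 1.4 + 1.1 + 1.6 + 0.8) / 11 = 1.2636
σ̂ = s̄ / c₄ = 1.2636 / 0.9594 = 1.3171

1.32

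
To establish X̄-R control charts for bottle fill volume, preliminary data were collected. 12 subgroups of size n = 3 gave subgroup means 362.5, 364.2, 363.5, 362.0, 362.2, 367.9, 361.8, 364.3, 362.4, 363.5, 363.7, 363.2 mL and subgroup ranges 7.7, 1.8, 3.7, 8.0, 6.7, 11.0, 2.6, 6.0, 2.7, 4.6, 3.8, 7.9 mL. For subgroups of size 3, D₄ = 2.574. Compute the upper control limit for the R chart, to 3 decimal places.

R̄ = (7.7 + 1.8 + 3.7 + 8.0 + 6.7 + 11.0 + 2.6 + 6.0 + 2.7 + 4.6 + 3.8 + 7.9) / 12 = 66.5000 / 12 = 5.5417
UCL_R = D₄·R̄ = 2.574 × 5.5417 = 14.2643

14.264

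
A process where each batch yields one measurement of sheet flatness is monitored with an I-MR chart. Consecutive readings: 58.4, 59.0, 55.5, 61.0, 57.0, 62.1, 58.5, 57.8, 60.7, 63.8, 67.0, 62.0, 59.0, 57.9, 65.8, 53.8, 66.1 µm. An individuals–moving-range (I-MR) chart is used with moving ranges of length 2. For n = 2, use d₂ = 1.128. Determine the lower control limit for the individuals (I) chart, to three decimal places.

48.100

X̄ = (58.4 + 59.0 + 55.5 + 61.0 + 57.0 + 62.1 + 58.5 + 57.8 + 60.7 + 63.8 + 67.0 + 62.0 + 59.0 + 57.9 + 65.8 + 53.8 + 66.1) / 17 = 60.3176
Moving ranges: 0.6, 3.5, 5.5, 4.0, 5.1, 3.6, 0.7, 2.9, 3.1, 3.2, 5.0, 3.0, 1.1, 7.9, 12.0, 12.3; M̄R̄ = 73.5000 / 16 = 4.5938
LCL = X̄ − 3·M̄R̄/d₂ = 60.3176 − 3 × 4.5938 / 1.128 = 48.1002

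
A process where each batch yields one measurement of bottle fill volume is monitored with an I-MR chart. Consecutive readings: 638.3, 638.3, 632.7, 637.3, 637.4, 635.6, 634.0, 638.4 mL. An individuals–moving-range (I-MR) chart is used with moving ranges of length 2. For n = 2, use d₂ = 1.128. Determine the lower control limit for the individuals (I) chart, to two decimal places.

X̄ = (638.3 + 638.3 + 632.7 + 637.3 + 637.4 + 635.6 + 634.0 + 638.4) / 8 = 636.5000
Moving ranges: 0.0, 5.6, 4.6, 0.1, 1.8, 1.6, 4.4; M̄R̄ = 18.1000 / 7 = 2.5857
LCL = X̄ − 3·M̄R̄/d₂ = 636.5000 − 3 × 2.5857 / 1.128 = 629.6231

629.62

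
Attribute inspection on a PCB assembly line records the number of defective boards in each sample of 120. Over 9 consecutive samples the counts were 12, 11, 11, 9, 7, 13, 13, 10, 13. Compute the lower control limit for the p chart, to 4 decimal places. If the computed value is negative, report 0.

0.0126

p̄ = Σdᵢ / (k·n) = 99 / (9 × 120) = 0.09167
LCL = p̄ − 3·√(p̄(1−p̄)/n) = 0.09167 − 3 × 0.02634 = 0.01264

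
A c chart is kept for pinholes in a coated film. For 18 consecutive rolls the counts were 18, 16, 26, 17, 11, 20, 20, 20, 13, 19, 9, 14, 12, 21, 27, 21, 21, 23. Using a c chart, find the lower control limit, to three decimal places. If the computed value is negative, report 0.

c̄ = (18 + 16 + 26 + 17 + 11 + 20 + 20 + 20 + 13 + 19 + 9 + 14 + 12 + 21 + 27 + 21 + 21 + 23) / 18 = 328 / 18 = 18.2222
LCL = c̄ − 3√c̄ = 18.2222 − 3 × 4.2687 = 5.4160

5.416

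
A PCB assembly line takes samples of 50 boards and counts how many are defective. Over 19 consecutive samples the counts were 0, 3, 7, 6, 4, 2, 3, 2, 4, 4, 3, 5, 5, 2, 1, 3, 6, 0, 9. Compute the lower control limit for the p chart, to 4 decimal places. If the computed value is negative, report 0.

0.0000

p̄ = Σdᵢ / (k·n) = 69 / (19 × 50) = 0.07263
LCL = p̄ − 3·√(p̄(1−p̄)/n) = 0.07263 − 3 × 0.03670 = -0.03748 → 0 (negative, so LCL = 0)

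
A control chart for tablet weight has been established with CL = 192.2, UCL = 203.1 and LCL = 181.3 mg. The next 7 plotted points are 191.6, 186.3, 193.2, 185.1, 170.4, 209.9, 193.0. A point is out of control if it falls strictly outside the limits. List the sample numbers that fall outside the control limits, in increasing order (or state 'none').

Compare each point to [181.3, 203.1]: sample 5 = 170.4 < LCL; sample 6 = 209.9 > UCL.

5, 6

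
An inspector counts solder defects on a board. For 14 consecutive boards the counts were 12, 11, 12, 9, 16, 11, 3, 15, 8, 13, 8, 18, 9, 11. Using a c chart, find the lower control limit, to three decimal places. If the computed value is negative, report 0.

1.129

c̄ = (12 + 11 + 12 + 9 + 16 + 11 + 3 + 15 + 8 + 13 + 8 + 18 + 9 + 11) / 14 = 156 / 14 = 11.1429
LCL = c̄ − 3√c̄ = 11.1429 − 3 × 3.3381 = 1.1286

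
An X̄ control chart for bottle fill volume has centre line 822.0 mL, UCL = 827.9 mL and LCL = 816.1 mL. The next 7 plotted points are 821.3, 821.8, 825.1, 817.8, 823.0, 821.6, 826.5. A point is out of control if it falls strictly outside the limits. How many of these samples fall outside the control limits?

0

All 7 points lie within [816.1, 827.9].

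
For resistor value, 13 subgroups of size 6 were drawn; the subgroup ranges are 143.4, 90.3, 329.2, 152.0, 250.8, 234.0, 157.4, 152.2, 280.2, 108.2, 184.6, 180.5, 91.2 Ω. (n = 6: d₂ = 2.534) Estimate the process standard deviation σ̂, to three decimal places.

71.459

R̄ = (143.4 + 90.3 + 329.2 + 152.0 + 250.8 + 234.0 + 157.4 + 152.2 + 280.2 + 108.2 + 184.6 + 180.5 + 91.2) / 13 = 181.0769
σ̂ = R̄ / d₂ = 181.0769 / 2.534 = 71.4589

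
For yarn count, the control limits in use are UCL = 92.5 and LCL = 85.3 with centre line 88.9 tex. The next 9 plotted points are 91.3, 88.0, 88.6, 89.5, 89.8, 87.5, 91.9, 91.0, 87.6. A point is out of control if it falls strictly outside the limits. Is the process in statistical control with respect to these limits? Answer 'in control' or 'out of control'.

in control

All 9 points lie within [85.3, 92.5].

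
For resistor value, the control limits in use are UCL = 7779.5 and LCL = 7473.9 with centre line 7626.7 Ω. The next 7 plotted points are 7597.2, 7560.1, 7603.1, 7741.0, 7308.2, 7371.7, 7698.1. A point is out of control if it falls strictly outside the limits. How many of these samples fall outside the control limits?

Compare each point to [7473.9, 7779.5]: sample 5 = 7308.2 < LCL; sample 6 = 7371.7 < LCL.

2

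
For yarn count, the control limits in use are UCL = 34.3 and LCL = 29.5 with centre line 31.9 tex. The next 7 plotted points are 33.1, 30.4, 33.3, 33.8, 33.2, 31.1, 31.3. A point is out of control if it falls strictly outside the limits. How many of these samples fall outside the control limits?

All 7 points lie within [29.5, 34.3].

0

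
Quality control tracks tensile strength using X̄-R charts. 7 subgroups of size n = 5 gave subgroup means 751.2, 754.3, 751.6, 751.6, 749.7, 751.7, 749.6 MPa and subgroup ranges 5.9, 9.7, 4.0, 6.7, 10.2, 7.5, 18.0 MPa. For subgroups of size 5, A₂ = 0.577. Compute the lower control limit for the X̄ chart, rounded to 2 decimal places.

746.28

X̄̄ = (751.2 + 754.3 + 751.6 + 751.6 + 749.7 + 751.7 + 749.6) / 7 = 5259.7000 / 7 = 751.3857
R̄ = (5.9 + 9.7 + 4.0 + 6.7 + 10.2 + 7.5 + 18.0) / 7 = 62.0000 / 7 = 8.8571
LCL = X̄̄ − A₂·R̄ = 751.3857 − 0.577 × 8.8571 = 746.2751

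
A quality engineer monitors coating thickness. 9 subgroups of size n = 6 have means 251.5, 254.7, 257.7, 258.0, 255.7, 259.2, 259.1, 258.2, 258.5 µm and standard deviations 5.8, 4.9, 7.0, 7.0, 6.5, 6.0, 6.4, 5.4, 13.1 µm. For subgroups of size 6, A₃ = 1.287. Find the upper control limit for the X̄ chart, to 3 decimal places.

X̄̄ = (251.5 + 254.7 + 257.7 + 258.0 + 255.7 + 259.2 + 259.1 + 258.2 + 258.5) / 9 = 256.9556
s̄ = (5.8 + 4.9 + 7.0 + 7.0 + 6.5 + 6.0 + 6.4 + 5.4 + 13.1) / 9 = 6.9000
UCL = X̄̄ + A₃·s̄ = 256.9556 + 1.287 × 6.9000 = 265.8359

265.836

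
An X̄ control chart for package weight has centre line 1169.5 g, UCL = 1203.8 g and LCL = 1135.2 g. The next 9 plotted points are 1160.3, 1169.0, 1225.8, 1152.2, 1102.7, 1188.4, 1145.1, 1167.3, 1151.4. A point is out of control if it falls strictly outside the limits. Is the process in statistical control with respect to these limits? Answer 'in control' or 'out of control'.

Compare each point to [1135.2, 1203.8]: sample 3 = 1225.8 > UCL; sample 5 = 1102.7 < LCL.

out of control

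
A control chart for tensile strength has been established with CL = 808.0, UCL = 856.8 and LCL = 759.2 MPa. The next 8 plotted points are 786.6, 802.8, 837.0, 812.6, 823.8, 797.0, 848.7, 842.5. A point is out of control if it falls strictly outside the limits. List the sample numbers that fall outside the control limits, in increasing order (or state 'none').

none

All 8 points lie within [759.2, 856.8].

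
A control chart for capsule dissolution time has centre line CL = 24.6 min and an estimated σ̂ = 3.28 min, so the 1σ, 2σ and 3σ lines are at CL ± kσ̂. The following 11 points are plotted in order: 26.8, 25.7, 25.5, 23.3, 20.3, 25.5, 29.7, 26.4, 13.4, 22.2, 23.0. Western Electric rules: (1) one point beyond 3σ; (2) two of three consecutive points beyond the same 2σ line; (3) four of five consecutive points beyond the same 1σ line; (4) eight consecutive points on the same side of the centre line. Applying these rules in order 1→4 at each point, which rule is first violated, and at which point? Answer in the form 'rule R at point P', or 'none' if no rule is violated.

Zone of each point (C = within 1σ̂, B = 1σ̂–2σ̂, A = 2σ̂–3σ̂, * = beyond 3σ̂; sign = side of CL): 1:+C, 2:+C, 3:+C, 4:-C, 5:-B, 6:+C, 7:+B, 8:+C, 9:-*, 10:-C, 11:-C
Rule 1 (one point beyond the 3σ limits) is satisfied at point 9.

rule 1 at point 9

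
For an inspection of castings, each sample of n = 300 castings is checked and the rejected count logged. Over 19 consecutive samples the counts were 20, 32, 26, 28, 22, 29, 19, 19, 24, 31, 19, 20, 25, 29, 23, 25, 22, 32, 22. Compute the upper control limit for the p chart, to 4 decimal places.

p̄ = Σdᵢ / (k·n) = 467 / (19 × 300) = 0.08193
UCL = p̄ + 3·√(p̄(1−p̄)/n) = 0.08193 + 3 × √(0.08193×0.91807/300) = 0.08193 + 3 × 0.01583 = 0.12943

0.1294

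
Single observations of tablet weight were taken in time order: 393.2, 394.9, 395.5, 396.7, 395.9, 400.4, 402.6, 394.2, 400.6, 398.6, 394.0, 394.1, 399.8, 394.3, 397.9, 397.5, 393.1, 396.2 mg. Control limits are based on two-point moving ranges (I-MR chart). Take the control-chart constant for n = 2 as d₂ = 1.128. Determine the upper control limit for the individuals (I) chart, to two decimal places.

405.27

X̄ = (393.2 + 394.9 + 395.5 + 396.7 + 395.9 + 400.4 + 402.6 + 394.2 + 400.6 + 398.6 + 394.0 + 394.1 + 399.8 + 394.3 + 397.9 + 397.5 + 393.1 + 396.2) / 18 = 396.6389
Moving ranges: 1.7, 0.6, 1.2, 0.8, 4.5, 2.2, 8.4, 6.4, 2.0, 4.6, 0.1, 5.7, 5.5, 3.6, 0.4, 4.4, 3.1; M̄R̄ = 55.2000 / 17 = 3.2471
UCL = X̄ + 3·M̄R̄/d₂ = 396.6389 + 3 × 3.2471 / 1.128 = 405.2747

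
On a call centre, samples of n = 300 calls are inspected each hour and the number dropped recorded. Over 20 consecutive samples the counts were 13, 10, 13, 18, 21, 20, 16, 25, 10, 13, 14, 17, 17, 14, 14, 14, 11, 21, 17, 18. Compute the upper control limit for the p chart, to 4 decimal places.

p̄ = Σdᵢ / (k·n) = 316 / (20 × 300) = 0.05267
UCL = p̄ + 3·√(p̄(1−p̄)/n) = 0.05267 + 3 × √(0.05267×0.94733/300) = 0.05267 + 3 × 0.01290 = 0.09135

0.0914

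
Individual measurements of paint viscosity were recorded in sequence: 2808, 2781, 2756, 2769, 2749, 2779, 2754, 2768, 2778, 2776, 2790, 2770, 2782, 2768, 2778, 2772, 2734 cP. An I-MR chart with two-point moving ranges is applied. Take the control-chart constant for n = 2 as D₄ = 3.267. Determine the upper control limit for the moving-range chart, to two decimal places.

Moving ranges: 27, 25, 13, 20, 30, 25, 14, 10, 2, 14, 20, 12, 14, 10, 6, 38; M̄R̄ = 280.0000 / 16 = 17.5000
UCL_MR = D₄·M̄R̄ = 3.267 × 17.5000 = 57.1725

57.17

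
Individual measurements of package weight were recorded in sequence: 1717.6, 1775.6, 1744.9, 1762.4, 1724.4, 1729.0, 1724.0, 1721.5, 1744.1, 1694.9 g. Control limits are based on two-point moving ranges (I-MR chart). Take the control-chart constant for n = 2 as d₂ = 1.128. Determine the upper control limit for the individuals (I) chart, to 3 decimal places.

X̄ = (1717.6 + 1775.6 + 1744.9 + 1762.4 + 1724.4 + 1729.0 + 1724.0 + 1721.5 + 1744.1 + 1694.9) / 10 = 1733.8400
Moving ranges: 58.0, 30.7, 17.5, 38.0, 4.6, 5.0, 2.5, 22.6, 49.2; M̄R̄ = 228.1000 / 9 = 25.3444
UCL = X̄ + 3·M̄R̄/d₂ = 1733.8400 + 3 × 25.3444 / 1.128 = 1801.2454

1801.245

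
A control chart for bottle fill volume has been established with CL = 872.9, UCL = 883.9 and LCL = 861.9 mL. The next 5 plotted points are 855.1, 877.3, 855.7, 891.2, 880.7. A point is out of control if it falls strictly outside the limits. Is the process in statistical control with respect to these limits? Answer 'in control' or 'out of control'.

out of control

Compare each point to [861.9, 883.9]: sample 1 = 855.1 < LCL; sample 3 = 855.7 < LCL; sample 4 = 891.2 > UCL.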